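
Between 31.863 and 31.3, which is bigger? 31.863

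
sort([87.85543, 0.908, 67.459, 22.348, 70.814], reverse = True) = [87.85543, 70.814, 67.459, 22.348, 0.908]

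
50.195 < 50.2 True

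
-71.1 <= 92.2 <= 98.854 True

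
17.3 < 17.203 False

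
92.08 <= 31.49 False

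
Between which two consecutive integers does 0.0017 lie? 0 and 1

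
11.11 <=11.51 True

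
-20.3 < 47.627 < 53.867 True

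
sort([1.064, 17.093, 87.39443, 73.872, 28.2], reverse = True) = [87.39443, 73.872, 28.2, 17.093, 1.064]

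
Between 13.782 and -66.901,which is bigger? 13.782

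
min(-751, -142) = -751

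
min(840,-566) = -566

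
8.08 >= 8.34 False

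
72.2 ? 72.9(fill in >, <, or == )<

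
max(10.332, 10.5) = 10.5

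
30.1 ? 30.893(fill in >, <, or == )<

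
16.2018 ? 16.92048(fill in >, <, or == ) <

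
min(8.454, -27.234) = -27.234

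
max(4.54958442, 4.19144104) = 4.54958442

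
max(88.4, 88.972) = 88.972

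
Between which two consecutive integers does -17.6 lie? -18 and -17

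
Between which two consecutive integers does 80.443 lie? 80 and 81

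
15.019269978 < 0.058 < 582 False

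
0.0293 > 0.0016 True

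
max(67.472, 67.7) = 67.7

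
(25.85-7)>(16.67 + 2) True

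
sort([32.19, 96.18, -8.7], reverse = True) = [96.18, 32.19, -8.7]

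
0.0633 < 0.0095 False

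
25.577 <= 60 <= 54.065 False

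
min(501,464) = 464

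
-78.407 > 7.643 False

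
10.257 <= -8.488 False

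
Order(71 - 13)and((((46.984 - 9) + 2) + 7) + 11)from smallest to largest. ((((46.984 - 9) + 2) + 7) + 11), (71 - 13)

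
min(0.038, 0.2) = 0.038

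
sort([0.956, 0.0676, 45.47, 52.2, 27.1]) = [0.0676, 0.956, 27.1, 45.47, 52.2]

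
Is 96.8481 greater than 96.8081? Yes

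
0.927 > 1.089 False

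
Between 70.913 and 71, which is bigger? 71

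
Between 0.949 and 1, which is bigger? 1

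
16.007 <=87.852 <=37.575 False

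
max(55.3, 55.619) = 55.619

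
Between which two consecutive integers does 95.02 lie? 95 and 96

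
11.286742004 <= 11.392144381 True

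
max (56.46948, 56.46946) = 56.46948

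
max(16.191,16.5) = 16.5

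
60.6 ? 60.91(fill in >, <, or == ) <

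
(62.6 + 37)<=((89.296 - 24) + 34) False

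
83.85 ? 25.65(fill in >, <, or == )>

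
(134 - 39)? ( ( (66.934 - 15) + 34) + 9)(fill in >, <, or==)>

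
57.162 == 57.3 False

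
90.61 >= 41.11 True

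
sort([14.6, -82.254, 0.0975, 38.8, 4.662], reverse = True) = [38.8, 14.6, 4.662, 0.0975, -82.254]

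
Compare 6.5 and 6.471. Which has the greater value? 6.5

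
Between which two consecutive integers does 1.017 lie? 1 and 2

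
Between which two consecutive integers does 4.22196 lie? 4 and 5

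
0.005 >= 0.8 False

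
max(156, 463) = 463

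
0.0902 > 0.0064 True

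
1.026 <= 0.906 False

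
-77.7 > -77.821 True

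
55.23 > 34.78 True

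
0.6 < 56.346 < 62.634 True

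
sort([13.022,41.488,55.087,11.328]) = [11.328,13.022,41.488,55.087]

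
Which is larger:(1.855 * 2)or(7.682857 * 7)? (7.682857 * 7)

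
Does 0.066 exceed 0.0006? Yes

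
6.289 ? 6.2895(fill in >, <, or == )<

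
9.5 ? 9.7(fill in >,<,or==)<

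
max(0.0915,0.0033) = 0.0915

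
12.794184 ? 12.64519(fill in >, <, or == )>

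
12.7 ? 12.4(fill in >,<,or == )>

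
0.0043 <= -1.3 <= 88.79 False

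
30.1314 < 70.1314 True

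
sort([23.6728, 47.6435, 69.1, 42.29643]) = [23.6728, 42.29643, 47.6435, 69.1]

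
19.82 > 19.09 True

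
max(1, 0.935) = 1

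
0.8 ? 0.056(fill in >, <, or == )>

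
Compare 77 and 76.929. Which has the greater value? 77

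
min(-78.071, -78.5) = -78.5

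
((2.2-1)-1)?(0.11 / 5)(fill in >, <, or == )>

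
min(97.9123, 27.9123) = 27.9123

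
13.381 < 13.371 False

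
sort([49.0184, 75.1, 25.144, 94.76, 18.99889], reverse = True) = [94.76, 75.1, 49.0184, 25.144, 18.99889]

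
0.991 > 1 False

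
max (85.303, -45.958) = 85.303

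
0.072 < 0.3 True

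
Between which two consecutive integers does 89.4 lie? 89 and 90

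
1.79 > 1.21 True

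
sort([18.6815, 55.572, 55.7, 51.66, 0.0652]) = [0.0652, 18.6815, 51.66, 55.572, 55.7]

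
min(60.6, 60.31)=60.31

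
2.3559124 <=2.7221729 True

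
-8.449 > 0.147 False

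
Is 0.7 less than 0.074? No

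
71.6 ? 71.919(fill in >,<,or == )<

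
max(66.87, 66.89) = 66.89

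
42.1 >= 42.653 False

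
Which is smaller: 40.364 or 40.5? 40.364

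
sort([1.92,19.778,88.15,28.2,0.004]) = [0.004,1.92,19.778,28.2,88.15]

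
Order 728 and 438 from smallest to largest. 438, 728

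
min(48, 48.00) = 48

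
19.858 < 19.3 False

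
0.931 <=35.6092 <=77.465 True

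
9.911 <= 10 True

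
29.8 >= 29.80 True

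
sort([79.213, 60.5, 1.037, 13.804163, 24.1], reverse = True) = [79.213, 60.5, 24.1, 13.804163, 1.037]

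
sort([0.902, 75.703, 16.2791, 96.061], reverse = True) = [96.061, 75.703, 16.2791, 0.902]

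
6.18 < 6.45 True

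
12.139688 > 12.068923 True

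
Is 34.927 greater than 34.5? Yes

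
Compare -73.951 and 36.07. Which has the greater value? 36.07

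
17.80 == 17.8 True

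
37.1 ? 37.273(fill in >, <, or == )<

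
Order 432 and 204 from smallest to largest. 204, 432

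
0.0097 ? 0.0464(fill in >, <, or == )<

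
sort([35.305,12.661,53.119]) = [12.661,35.305,53.119]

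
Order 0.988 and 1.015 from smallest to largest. 0.988, 1.015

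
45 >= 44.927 True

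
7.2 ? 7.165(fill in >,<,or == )>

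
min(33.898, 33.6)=33.6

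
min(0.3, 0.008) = 0.008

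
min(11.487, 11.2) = 11.2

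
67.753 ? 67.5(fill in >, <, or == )>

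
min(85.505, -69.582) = -69.582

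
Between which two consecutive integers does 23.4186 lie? 23 and 24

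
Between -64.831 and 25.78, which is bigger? 25.78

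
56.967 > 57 False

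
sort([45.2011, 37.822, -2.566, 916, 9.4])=[-2.566, 9.4, 37.822, 45.2011, 916]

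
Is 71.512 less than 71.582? Yes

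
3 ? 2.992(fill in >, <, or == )>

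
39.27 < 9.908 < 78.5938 False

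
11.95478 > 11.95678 False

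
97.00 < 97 False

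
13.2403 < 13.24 False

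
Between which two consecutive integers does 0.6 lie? 0 and 1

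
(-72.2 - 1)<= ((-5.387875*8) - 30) True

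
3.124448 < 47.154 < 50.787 True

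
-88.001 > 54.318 False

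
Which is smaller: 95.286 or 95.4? 95.286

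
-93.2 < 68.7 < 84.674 True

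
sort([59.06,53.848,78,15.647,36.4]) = [15.647,36.4,53.848,59.06,78]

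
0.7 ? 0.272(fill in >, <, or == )>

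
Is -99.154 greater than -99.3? Yes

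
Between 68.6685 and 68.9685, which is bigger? 68.9685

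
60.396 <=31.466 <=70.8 False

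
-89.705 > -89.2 False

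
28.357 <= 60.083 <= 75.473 True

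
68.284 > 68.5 False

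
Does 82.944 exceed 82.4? Yes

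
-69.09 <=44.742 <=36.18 False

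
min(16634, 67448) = 16634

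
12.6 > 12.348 True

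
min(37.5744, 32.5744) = 32.5744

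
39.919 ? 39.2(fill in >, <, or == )>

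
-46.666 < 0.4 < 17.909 True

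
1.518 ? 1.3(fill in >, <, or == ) >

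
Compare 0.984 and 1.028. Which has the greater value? 1.028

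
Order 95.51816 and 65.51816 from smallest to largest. 65.51816,95.51816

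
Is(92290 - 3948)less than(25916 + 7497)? No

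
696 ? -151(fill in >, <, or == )>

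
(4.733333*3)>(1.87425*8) False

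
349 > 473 False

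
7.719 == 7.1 False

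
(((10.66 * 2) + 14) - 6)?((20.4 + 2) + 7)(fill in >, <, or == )<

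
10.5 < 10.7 True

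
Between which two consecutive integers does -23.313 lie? -24 and -23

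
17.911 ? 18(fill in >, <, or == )<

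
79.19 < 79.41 True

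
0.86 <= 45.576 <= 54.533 True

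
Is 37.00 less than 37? No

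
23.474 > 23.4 True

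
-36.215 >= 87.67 False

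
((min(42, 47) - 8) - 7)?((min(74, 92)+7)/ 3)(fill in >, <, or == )==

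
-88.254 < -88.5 False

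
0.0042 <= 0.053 True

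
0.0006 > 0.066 False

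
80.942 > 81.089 False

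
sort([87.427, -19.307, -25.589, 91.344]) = [-25.589, -19.307, 87.427, 91.344]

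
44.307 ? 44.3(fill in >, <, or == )>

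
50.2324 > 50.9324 False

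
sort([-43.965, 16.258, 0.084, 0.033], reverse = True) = [16.258, 0.084, 0.033, -43.965]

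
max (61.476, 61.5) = 61.5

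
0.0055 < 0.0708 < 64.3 True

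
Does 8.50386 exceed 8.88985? No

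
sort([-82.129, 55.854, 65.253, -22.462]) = [-82.129, -22.462, 55.854, 65.253]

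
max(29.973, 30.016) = 30.016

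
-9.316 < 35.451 True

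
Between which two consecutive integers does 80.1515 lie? 80 and 81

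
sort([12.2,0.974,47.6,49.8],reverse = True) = [49.8,47.6,12.2,0.974]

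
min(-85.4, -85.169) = -85.4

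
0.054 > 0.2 False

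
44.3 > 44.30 False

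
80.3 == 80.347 False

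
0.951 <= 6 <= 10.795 True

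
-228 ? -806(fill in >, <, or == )>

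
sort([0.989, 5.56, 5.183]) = [0.989, 5.183, 5.56]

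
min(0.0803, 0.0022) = 0.0022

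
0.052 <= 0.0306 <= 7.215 False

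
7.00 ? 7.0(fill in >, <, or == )==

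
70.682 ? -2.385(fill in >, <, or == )>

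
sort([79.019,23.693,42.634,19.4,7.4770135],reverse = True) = [79.019,42.634,23.693,19.4,7.4770135]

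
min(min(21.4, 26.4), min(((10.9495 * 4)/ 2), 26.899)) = 21.4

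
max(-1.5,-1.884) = -1.5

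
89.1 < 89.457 True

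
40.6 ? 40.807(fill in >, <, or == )<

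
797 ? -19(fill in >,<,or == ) >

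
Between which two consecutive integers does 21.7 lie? 21 and 22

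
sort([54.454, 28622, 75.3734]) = [54.454, 75.3734, 28622]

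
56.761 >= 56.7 True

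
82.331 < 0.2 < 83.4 False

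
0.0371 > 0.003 True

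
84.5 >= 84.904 False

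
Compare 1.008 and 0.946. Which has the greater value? 1.008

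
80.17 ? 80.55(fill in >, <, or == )<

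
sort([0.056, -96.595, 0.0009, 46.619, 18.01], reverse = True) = [46.619, 18.01, 0.056, 0.0009, -96.595]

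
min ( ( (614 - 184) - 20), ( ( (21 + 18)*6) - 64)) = 170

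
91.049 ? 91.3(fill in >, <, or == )<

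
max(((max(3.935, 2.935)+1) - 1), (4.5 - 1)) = 3.935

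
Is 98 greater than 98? No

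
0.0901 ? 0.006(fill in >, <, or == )>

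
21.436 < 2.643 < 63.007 False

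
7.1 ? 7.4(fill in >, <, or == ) <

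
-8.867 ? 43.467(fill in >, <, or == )<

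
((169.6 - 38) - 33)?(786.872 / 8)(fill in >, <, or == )>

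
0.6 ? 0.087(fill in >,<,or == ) >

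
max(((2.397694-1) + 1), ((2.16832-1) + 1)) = 2.397694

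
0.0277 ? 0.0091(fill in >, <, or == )>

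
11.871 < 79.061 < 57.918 False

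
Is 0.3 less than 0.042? No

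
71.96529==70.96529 False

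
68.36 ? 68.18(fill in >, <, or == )>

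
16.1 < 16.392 True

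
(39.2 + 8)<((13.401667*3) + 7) True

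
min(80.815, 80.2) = 80.2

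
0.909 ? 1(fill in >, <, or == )<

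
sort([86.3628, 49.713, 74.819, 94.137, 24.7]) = [24.7, 49.713, 74.819, 86.3628, 94.137]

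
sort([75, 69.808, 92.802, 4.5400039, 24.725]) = [4.5400039, 24.725, 69.808, 75, 92.802]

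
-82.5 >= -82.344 False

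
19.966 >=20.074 False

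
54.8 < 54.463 False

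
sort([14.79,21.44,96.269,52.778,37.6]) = [14.79,21.44,37.6,52.778,96.269]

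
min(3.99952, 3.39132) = 3.39132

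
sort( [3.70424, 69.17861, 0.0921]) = [0.0921, 3.70424, 69.17861]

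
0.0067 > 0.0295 False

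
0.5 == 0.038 False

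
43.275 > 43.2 True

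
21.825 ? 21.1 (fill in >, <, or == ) >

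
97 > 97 False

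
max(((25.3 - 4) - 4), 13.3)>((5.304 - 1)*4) True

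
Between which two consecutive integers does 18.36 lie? 18 and 19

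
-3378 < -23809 False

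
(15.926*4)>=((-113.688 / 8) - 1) True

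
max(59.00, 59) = 59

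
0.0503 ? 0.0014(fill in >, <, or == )>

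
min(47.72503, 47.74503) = 47.72503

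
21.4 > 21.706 False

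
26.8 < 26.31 False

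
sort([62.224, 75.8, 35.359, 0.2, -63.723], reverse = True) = [75.8, 62.224, 35.359, 0.2, -63.723]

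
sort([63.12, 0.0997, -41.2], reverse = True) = [63.12, 0.0997, -41.2]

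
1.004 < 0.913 False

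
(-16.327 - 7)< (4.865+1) True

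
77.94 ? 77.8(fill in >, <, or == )>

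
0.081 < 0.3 True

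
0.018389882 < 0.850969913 True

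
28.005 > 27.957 True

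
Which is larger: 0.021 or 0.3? 0.3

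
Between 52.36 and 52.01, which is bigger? 52.36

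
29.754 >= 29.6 True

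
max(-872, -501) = -501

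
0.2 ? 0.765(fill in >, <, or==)<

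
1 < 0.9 False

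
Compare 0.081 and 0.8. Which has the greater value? 0.8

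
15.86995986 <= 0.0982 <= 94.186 False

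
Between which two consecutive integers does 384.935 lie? 384 and 385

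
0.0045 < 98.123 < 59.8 False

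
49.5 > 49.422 True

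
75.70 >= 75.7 True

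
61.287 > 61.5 False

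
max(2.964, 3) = 3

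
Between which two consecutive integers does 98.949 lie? 98 and 99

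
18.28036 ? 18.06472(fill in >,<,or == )>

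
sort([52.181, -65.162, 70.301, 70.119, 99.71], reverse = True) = [99.71, 70.301, 70.119, 52.181, -65.162]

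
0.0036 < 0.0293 True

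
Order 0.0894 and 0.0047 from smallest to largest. 0.0047, 0.0894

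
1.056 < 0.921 False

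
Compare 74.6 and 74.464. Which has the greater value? 74.6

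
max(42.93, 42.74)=42.93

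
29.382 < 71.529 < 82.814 True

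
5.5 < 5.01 False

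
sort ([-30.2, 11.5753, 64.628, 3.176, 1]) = [-30.2, 1, 3.176, 11.5753, 64.628]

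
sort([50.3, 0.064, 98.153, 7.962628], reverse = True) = [98.153, 50.3, 7.962628, 0.064]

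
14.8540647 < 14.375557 False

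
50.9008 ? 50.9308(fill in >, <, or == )<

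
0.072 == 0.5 False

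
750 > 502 True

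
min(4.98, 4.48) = 4.48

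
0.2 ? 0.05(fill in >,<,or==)>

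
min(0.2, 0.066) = 0.066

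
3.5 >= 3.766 False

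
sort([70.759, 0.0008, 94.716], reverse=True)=[94.716, 70.759, 0.0008]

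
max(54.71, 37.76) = 54.71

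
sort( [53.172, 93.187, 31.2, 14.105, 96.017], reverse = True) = [96.017, 93.187, 53.172, 31.2, 14.105]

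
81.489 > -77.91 True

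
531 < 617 True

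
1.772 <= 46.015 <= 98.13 True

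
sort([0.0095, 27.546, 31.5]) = [0.0095, 27.546, 31.5]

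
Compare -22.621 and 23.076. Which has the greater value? 23.076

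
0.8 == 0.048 False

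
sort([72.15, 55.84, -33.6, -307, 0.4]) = [-307, -33.6, 0.4, 55.84, 72.15]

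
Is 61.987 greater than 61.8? Yes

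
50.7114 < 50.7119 True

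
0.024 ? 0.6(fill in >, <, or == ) <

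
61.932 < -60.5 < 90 False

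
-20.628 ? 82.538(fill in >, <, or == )<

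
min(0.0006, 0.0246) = 0.0006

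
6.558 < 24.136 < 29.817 True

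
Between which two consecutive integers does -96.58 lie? -97 and -96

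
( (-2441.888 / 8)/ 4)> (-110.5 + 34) True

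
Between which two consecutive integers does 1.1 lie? 1 and 2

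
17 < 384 True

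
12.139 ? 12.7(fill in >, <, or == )<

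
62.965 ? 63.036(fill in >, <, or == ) <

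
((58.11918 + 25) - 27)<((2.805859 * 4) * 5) False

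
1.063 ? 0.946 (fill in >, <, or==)>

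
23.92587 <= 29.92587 True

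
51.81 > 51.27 True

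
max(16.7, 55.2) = 55.2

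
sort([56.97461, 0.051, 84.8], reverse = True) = [84.8, 56.97461, 0.051]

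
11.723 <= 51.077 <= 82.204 True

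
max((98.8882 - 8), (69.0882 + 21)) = 90.8882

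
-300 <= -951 False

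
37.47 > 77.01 False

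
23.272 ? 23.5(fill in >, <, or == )<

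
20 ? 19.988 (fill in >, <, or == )>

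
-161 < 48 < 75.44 True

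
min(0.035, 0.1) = 0.035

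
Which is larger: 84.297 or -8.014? 84.297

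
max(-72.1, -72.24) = -72.1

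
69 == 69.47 False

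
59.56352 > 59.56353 False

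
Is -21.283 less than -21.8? No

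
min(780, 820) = 780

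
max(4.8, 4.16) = 4.8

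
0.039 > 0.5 False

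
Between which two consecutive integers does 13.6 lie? 13 and 14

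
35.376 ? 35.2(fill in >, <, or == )>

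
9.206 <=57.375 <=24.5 False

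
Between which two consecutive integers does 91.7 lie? 91 and 92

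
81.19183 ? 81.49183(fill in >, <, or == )<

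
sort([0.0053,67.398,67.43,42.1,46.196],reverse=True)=[67.43,67.398,46.196,42.1,0.0053]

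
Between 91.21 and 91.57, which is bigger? 91.57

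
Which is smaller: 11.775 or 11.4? 11.4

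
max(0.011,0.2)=0.2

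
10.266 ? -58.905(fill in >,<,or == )>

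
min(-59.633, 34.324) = -59.633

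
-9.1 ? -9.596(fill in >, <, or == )>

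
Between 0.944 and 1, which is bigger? 1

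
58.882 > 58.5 True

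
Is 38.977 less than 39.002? Yes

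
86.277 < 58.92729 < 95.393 False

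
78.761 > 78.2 True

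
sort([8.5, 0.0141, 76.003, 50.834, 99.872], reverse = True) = [99.872, 76.003, 50.834, 8.5, 0.0141]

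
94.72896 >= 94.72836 True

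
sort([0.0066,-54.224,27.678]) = [-54.224,0.0066,27.678]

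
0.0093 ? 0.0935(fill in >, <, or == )<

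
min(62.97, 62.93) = 62.93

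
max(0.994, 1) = 1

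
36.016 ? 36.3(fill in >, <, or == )<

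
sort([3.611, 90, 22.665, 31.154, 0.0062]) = [0.0062, 3.611, 22.665, 31.154, 90]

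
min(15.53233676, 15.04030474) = 15.04030474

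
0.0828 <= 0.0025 False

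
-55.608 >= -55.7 True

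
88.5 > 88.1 True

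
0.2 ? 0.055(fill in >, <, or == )>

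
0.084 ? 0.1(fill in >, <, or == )<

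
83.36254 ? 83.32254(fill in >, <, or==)>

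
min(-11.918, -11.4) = -11.918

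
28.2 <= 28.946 True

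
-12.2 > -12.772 True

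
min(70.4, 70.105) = 70.105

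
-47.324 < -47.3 True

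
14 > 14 False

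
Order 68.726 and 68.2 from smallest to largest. 68.2, 68.726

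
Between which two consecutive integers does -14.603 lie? -15 and -14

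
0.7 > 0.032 True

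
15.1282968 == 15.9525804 False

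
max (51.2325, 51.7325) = 51.7325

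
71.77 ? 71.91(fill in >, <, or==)<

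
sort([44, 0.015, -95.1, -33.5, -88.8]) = [-95.1, -88.8, -33.5, 0.015, 44]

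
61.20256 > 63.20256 False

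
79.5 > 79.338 True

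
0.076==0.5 False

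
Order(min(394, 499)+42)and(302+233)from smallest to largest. (min(394, 499)+42), (302+233)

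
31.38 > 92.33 False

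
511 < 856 True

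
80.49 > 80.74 False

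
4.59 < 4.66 True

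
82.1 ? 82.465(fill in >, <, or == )<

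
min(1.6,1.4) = 1.4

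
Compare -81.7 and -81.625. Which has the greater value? -81.625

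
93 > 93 False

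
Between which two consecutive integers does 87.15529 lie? 87 and 88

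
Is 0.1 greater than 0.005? Yes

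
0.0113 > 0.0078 True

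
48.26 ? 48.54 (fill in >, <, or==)<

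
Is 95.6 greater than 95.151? Yes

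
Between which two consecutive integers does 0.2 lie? 0 and 1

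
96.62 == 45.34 False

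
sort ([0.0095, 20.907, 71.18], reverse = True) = [71.18, 20.907, 0.0095]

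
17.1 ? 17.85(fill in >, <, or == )<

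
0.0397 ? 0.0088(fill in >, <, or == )>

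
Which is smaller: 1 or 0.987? 0.987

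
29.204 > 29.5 False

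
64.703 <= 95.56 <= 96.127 True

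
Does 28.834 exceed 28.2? Yes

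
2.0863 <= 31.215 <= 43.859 True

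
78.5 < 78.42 False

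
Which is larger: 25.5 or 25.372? 25.5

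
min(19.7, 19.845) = 19.7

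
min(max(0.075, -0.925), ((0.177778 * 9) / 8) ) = 0.075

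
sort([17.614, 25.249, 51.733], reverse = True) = [51.733, 25.249, 17.614]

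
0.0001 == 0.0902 False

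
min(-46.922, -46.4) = -46.922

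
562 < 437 False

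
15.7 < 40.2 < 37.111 False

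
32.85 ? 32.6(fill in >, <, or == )>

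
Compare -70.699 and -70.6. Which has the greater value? -70.6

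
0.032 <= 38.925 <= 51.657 True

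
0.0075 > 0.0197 False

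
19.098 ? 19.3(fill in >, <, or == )<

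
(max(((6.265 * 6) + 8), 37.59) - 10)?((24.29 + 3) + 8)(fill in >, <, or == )>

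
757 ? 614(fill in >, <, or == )>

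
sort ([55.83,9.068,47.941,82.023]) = [9.068,47.941,55.83,82.023]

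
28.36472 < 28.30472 False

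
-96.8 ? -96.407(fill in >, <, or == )<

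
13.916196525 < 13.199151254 False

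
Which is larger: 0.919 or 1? 1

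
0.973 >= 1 False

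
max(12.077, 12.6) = 12.6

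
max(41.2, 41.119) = 41.2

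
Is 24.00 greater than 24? No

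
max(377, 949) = 949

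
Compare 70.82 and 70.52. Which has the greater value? 70.82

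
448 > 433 True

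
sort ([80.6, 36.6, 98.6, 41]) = [36.6, 41, 80.6, 98.6]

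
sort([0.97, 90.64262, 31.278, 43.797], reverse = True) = [90.64262, 43.797, 31.278, 0.97]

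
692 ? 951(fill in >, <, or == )<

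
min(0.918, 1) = 0.918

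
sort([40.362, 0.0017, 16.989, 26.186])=[0.0017, 16.989, 26.186, 40.362]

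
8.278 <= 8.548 True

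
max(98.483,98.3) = 98.483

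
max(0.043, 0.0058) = 0.043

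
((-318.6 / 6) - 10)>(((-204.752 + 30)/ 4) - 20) True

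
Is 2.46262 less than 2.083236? No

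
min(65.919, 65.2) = 65.2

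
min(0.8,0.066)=0.066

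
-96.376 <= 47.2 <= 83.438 True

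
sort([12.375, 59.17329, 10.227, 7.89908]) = [7.89908, 10.227, 12.375, 59.17329]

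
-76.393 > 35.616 False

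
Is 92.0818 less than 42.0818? No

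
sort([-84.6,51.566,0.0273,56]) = [-84.6,0.0273,51.566,56]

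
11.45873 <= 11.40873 False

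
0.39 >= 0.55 False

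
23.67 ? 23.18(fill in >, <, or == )>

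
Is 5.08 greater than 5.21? No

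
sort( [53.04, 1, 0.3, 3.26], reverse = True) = [53.04, 3.26, 1, 0.3]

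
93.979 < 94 True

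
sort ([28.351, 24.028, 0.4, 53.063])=[0.4, 24.028, 28.351, 53.063]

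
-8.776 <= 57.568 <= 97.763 True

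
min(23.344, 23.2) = 23.2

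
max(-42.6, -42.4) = -42.4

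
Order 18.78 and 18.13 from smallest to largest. 18.13, 18.78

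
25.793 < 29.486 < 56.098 True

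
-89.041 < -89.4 False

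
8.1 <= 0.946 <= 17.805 False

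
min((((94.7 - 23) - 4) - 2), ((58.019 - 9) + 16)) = 65.019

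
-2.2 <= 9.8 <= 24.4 True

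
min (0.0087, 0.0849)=0.0087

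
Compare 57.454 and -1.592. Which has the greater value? 57.454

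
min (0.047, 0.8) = 0.047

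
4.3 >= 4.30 True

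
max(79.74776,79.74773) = 79.74776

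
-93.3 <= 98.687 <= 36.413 False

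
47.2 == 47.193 False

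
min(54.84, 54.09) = 54.09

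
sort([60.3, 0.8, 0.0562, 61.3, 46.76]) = [0.0562, 0.8, 46.76, 60.3, 61.3]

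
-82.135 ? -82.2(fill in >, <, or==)>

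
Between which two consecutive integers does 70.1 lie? 70 and 71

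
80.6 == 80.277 False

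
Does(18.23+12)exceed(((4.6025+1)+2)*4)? No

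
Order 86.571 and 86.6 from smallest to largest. 86.571, 86.6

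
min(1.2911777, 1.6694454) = 1.2911777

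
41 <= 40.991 False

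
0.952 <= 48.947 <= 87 True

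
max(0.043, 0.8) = 0.8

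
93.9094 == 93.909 False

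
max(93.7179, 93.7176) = 93.7179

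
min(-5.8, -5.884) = -5.884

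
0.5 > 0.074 True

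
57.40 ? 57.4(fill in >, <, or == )==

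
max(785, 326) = 785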